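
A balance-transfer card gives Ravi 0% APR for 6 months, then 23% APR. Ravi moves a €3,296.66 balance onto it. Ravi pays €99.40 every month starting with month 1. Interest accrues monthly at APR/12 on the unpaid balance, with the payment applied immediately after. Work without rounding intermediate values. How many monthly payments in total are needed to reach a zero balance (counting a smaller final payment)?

Promo months 1–6 at r₀ = 0%/12 = 0; months 7+ at r₁ = 23%/12 = 0.0191667.
After month 6 (no interest yet): B = €3,296.66 − 6·€99.40 = €2,700.26.
Then at r₁ with €99.40/mo: n₂ = −ln(1 − r₁·B/P)/ln(1+r₁) ≈ 38.73 → 39 more payments.

45 payments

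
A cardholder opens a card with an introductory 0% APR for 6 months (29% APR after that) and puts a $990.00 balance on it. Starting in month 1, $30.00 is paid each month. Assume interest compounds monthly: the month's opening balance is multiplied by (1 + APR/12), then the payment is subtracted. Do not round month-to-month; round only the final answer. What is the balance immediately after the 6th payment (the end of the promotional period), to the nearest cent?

Promo months 1–6 at r₀ = 0%/12 = 0; months 7+ at r₁ = 29%/12 = 0.0241667.
After month 6 (no interest yet): B = $990.00 − 6·$30.00 = $810.00.

$810.00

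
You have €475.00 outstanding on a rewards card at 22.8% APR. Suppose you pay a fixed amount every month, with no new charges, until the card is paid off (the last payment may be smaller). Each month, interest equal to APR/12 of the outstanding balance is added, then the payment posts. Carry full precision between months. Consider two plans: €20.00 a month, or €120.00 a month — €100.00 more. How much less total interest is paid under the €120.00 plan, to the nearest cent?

Monthly rate r = 22.8%/12 = 1.9% = 0.019.
At €20.00/mo: n = ⌈−ln(1 − rB₀/P)/ln(1+r)⌉ = 32 payments (last €17.70); total interest = total paid − €475.00 = €162.70.
At €120.00/mo: 5 payments (last €18.64); total interest €23.64.
Interest saved = €162.70 − €23.64 = €139.06.

€139.06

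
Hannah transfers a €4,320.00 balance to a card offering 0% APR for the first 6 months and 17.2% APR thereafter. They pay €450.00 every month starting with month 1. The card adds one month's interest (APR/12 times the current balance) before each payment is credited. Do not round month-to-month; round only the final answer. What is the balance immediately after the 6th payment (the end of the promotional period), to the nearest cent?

€1,620.00

Promo months 1–6 at r₀ = 0%/12 = 0; months 7+ at r₁ = 17.2%/12 = 0.0143333.
After month 6 (no interest yet): B = €4,320.00 − 6·€450.00 = €1,620.00.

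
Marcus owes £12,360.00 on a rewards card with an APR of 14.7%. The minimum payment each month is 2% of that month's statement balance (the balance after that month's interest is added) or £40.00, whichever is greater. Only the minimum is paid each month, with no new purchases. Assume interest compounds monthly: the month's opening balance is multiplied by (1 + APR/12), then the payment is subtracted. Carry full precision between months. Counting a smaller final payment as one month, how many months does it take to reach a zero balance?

Monthly rate r = 14.7%/12 = 1.225% = 0.01225.
While 2% of the post-interest balance exceeds £40.00, each month B ← (B·(1+r))·(1 − 0.02), i.e. B shrinks by the factor (1+r)·0.98 = 0.99201.
This holds for months 1–229. Entering month 230 the balance is £1,966.49; 2% of the post-interest balance is now below £40.00, so the flat £40.00 minimum applies from here.
From month 230 a fixed £40.00 at rate r clears £1,966.49 in 76 more payments. Total: 229 + 76 = 305 months.

305 months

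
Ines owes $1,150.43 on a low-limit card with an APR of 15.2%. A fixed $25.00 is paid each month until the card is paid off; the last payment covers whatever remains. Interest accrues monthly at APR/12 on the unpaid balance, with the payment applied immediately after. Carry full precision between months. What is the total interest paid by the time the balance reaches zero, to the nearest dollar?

Monthly rate r = 15.2%/12 = 1.26667% = 0.0126667.
Payoff takes n = ⌈−ln(1 − rB₀/P)/ln(1+r)⌉ = ⌈69.467⌉ = 70 payments; the last is $11.72.
Total paid = 69·$25.00 + $11.72 = $1,736.72.
Total interest = total paid − principal = $1,736.72 − $1,150.43 = $586.29.

$586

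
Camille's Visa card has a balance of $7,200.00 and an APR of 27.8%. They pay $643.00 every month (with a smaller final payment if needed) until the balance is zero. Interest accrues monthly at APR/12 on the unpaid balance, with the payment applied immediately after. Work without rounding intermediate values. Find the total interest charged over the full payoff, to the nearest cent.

Monthly rate r = 27.8%/12 = 2.31667% = 0.0231667.
Payoff takes n = ⌈−ln(1 − rB₀/P)/ln(1+r)⌉ = ⌈13.112⌉ = 14 payments; the last is $73.05.
Total paid = 13·$643.00 + $73.05 = $8,432.05.
Total interest = total paid − principal = $8,432.05 − $7,200.00 = $1,232.05.

$1,232.05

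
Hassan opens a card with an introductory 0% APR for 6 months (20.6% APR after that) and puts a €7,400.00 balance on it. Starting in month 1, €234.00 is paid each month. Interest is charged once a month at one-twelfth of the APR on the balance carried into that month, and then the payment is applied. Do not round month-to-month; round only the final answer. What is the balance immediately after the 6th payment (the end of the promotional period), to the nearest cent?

€5,996.00

Promo months 1–6 at r₀ = 0%/12 = 0; months 7+ at r₁ = 20.6%/12 = 0.0171667.
After month 6 (no interest yet): B = €7,400.00 − 6·€234.00 = €5,996.00.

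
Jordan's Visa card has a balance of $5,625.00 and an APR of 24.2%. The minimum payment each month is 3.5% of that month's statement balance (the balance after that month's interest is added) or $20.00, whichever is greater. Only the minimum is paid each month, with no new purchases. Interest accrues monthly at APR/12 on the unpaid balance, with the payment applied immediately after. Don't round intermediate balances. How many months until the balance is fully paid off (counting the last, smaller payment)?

189 months

Monthly rate r = 24.2%/12 = 2.01667% = 0.0201667.
While 3.5% of the post-interest balance exceeds $20.00, each month B ← (B·(1+r))·(1 − 0.035), i.e. B shrinks by the factor (1+r)·0.965 = 0.98446.
This holds for months 1–148. Entering month 149 the balance is $553.98; 3.5% of the post-interest balance is now below $20.00, so the flat $20.00 minimum applies from here.
From month 149 a fixed $20.00 at rate r clears $553.98 in 41 more payments. Total: 148 + 41 = 189 months.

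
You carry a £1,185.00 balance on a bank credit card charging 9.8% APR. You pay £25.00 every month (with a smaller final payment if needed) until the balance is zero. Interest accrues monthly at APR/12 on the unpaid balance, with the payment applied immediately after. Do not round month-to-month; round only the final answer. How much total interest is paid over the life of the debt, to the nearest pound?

Monthly rate r = 9.8%/12 = 0.816667% = 0.00816667.
Payoff takes n = ⌈−ln(1 − rB₀/P)/ln(1+r)⌉ = ⌈60.190⌉ = 61 payments; the last is £4.76.
Total paid = 60·£25.00 + £4.76 = £1,504.76.
Total interest = total paid − principal = £1,504.76 − £1,185.00 = £319.76.

£320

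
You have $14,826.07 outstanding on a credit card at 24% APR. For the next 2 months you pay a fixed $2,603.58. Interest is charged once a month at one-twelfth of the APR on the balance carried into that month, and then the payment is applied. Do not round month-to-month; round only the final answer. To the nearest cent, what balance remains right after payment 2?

Monthly rate r = 24%/12 = 2% = 0.02.
Each month: B ← B·(1+r) − $2,603.58.
Month 1: interest $296.52; balance after payment $12,519.01.
Month 2: interest $250.38; balance after payment $10,165.81.

$10,165.81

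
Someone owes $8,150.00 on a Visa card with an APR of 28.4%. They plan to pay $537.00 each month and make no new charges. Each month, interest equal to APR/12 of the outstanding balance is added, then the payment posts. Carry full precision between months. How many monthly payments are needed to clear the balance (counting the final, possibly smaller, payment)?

Monthly rate r = 28.4%/12 = 2.36667% = 0.0236667.
Recurrence: B ← B·(1+r) − $537.00.
Month 1: interest $192.88; balance after payment $7,805.88.
Month 2: interest $184.74; balance after payment $7,453.62.
Closed form: n = −ln(1 − rB₀/P)/ln(1+r) = −ln(0.64081)/ln(1.02367) ≈ 19.025, so the balance reaches zero during payment 20.

20 payments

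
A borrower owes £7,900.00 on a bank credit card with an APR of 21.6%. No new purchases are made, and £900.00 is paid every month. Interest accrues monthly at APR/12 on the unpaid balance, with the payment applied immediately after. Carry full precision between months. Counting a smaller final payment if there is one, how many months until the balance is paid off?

10 months

Monthly rate r = 21.6%/12 = 1.8% = 0.018.
Recurrence: B ← B·(1+r) − £900.00.
Month 1: interest £142.20; balance after payment £7,142.20.
Month 2: interest £128.56; balance after payment £6,370.76.
Closed form: n = −ln(1 − rB₀/P)/ln(1+r) = −ln(0.842)/ln(1.018) ≈ 9.640, so the balance reaches zero during payment 10.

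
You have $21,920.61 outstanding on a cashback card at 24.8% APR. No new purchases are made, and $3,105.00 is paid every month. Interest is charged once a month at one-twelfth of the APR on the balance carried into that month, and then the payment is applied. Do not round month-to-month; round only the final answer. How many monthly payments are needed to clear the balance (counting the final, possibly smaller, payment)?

8 payments

Monthly rate r = 24.8%/12 = 2.06667% = 0.0206667.
Recurrence: B ← B·(1+r) − $3,105.00.
Month 1: interest $453.03; balance after payment $19,268.64.
Month 2: interest $398.22; balance after payment $16,561.85.
Closed form: n = −ln(1 − rB₀/P)/ln(1+r) = −ln(0.8541)/ln(1.02067) ≈ 7.710, so the balance reaches zero during payment 8.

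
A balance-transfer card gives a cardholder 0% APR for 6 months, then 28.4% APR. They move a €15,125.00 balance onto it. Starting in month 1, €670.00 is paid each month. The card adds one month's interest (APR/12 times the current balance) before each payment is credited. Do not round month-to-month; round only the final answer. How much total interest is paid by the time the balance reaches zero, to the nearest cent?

Promo months 1–6 at r₀ = 0%/12 = 0; months 7+ at r₁ = 28.4%/12 = 0.0236667.
After month 6 (no interest yet): B = €15,125.00 − 6·€670.00 = €11,105.00.
Then at r₁ with €670.00/mo: n₂ = −ln(1 − r₁·B/P)/ln(1+r₁) ≈ 21.29 → 22 more payments.
Total paid = 27·€670.00 + €196.63 = €18,286.63; interest = €18,286.63 − €15,125.00 = €3,161.63.

€3,161.63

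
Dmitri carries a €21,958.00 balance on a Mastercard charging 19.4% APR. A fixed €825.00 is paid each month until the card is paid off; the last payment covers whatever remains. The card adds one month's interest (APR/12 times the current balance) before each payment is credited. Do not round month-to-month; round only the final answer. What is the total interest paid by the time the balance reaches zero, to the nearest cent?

€6,985.21

Monthly rate r = 19.4%/12 = 1.61667% = 0.0161667.
Payoff takes n = ⌈−ln(1 − rB₀/P)/ln(1+r)⌉ = ⌈35.082⌉ = 36 payments; the last is €68.21.
Total paid = 35·€825.00 + €68.21 = €28,943.21.
Total interest = total paid − principal = €28,943.21 − €21,958.00 = €6,985.21.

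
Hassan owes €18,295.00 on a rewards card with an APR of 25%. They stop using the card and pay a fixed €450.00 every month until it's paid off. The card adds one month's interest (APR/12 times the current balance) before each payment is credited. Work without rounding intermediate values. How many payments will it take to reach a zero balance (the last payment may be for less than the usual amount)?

Monthly rate r = 25%/12 = 2.08333% = 0.0208333.
Recurrence: B ← B·(1+r) − €450.00.
Month 1: interest €381.15; balance after payment €18,226.15.
Month 2: interest €379.71; balance after payment €18,155.86.
Closed form: n = −ln(1 − rB₀/P)/ln(1+r) = −ln(0.15301)/ln(1.02083) ≈ 91.044, so the balance reaches zero during payment 92.

92 months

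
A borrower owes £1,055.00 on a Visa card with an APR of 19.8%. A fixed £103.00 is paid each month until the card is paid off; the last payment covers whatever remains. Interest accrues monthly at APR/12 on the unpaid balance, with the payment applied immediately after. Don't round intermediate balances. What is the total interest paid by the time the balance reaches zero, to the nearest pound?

£110

Monthly rate r = 19.8%/12 = 1.65% = 0.0165.
Payoff takes n = ⌈−ln(1 − rB₀/P)/ln(1+r)⌉ = ⌈11.312⌉ = 12 payments; the last is £32.36.
Total paid = 11·£103.00 + £32.36 = £1,165.36.
Total interest = total paid − principal = £1,165.36 − £1,055.00 = £110.36.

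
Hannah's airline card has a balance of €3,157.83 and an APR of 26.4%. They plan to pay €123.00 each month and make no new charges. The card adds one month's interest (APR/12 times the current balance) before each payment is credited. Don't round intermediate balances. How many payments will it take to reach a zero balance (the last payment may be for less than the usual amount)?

Monthly rate r = 26.4%/12 = 2.2% = 0.022.
Recurrence: B ← B·(1+r) − €123.00.
Month 1: interest €69.47; balance after payment €3,104.30.
Month 2: interest €68.29; balance after payment €3,049.60.
Closed form: n = −ln(1 − rB₀/P)/ln(1+r) = −ln(0.43518)/ln(1.022) ≈ 38.232, so the balance reaches zero during payment 39.

39 months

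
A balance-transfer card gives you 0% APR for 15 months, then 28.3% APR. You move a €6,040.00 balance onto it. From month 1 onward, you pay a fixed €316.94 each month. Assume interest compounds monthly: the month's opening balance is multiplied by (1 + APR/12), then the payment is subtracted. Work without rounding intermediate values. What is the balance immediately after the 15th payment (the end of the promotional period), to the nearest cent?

Promo months 1–15 at r₀ = 0%/12 = 0; months 16+ at r₁ = 28.3%/12 = 0.0235833.
After month 15 (no interest yet): B = €6,040.00 − 15·€316.94 = €1,285.90.

€1,285.90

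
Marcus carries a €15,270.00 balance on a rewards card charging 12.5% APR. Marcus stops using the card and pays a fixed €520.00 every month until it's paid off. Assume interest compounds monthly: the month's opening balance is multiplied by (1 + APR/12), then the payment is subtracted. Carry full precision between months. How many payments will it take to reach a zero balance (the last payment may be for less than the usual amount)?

Monthly rate r = 12.5%/12 = 1.04167% = 0.0104167.
Recurrence: B ← B·(1+r) − €520.00.
Month 1: interest €159.06; balance after payment €14,909.06.
Month 2: interest €155.30; balance after payment €14,544.37.
Closed form: n = −ln(1 − rB₀/P)/ln(1+r) = −ln(0.69411)/ln(1.01042) ≈ 35.234, so the balance reaches zero during payment 36.

36 payments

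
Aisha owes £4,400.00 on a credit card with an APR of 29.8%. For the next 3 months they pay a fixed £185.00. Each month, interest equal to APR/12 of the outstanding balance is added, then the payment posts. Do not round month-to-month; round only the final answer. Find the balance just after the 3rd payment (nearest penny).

Monthly rate r = 29.8%/12 = 2.48333% = 0.0248333.
Each month: B ← B·(1+r) − £185.00.
Month 1: interest £109.27; balance after payment £4,324.27.
Month 2: interest £107.39; balance after payment £4,246.65.
Month 3: interest £105.46; balance after payment £4,167.11.

£4,167.11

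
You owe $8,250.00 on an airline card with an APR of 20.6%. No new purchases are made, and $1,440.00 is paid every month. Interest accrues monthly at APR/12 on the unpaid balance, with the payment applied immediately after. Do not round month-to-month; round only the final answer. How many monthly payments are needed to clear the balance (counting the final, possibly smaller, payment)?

Monthly rate r = 20.6%/12 = 1.71667% = 0.0171667.
Recurrence: B ← B·(1+r) − $1,440.00.
Month 1: interest $141.62; balance after payment $6,951.62.
Month 2: interest $119.34; balance after payment $5,630.96.
Closed form: n = −ln(1 − rB₀/P)/ln(1+r) = −ln(0.90165)/ln(1.01717) ≈ 6.082, so the balance reaches zero during payment 7.

7 payments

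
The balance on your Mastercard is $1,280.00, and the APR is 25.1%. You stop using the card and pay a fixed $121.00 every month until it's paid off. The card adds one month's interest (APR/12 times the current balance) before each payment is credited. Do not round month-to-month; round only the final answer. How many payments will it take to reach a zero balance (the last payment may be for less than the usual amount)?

13 months

Monthly rate r = 25.1%/12 = 2.09167% = 0.0209167.
Recurrence: B ← B·(1+r) − $121.00.
Month 1: interest $26.77; balance after payment $1,185.77.
Month 2: interest $24.80; balance after payment $1,089.58.
Closed form: n = −ln(1 − rB₀/P)/ln(1+r) = −ln(0.77873)/ln(1.02092) ≈ 12.081, so the balance reaches zero during payment 13.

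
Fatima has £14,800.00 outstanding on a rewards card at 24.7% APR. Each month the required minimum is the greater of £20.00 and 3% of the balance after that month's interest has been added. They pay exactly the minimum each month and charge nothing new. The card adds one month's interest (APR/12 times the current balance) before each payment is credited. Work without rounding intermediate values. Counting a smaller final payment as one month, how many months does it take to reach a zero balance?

365 months

Monthly rate r = 24.7%/12 = 2.05833% = 0.0205833.
While 3% of the post-interest balance exceeds £20.00, each month B ← (B·(1+r))·(1 − 0.03), i.e. B shrinks by the factor (1+r)·0.97 = 0.98997.
This holds for months 1–310. Entering month 311 the balance is £649.42; 3% of the post-interest balance is now below £20.00, so the flat £20.00 minimum applies from here.
From month 311 a fixed £20.00 at rate r clears £649.42 in 55 more payments. Total: 310 + 55 = 365 months.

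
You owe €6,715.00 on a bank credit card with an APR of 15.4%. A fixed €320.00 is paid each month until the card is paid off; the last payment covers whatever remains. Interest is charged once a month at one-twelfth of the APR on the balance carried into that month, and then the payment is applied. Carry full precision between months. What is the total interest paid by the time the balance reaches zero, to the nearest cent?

€1,159.00

Monthly rate r = 15.4%/12 = 1.28333% = 0.0128333.
Payoff takes n = ⌈−ln(1 − rB₀/P)/ln(1+r)⌉ = ⌈24.605⌉ = 25 payments; the last is €194.00.
Total paid = 24·€320.00 + €194.00 = €7,874.00.
Total interest = total paid − principal = €7,874.00 − €6,715.00 = €1,159.00.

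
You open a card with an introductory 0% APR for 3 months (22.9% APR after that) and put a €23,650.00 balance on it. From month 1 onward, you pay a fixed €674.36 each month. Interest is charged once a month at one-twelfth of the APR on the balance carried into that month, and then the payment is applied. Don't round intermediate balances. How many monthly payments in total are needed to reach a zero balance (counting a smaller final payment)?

54 months

Promo months 1–3 at r₀ = 0%/12 = 0; months 4+ at r₁ = 22.9%/12 = 0.0190833.
After month 3 (no interest yet): B = €23,650.00 − 3·€674.36 = €21,626.92.
Then at r₁ with €674.36/mo: n₂ = −ln(1 − r₁·B/P)/ln(1+r₁) ≈ 50.08 → 51 more payments.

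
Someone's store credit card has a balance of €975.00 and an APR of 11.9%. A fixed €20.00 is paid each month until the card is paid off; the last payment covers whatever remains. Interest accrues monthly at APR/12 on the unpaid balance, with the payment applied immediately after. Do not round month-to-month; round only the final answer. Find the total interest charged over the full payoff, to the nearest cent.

€363.82

Monthly rate r = 11.9%/12 = 0.991667% = 0.00991667.
Payoff takes n = ⌈−ln(1 − rB₀/P)/ln(1+r)⌉ = ⌈66.941⌉ = 67 payments; the last is €18.82.
Total paid = 66·€20.00 + €18.82 = €1,338.82.
Total interest = total paid − principal = €1,338.82 − €975.00 = €363.82.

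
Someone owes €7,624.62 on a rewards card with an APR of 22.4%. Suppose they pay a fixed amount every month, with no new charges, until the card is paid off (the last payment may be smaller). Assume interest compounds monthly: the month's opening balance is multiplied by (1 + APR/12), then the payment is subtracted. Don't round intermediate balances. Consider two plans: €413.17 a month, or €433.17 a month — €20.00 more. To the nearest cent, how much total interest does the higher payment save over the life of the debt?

€104.32

Monthly rate r = 22.4%/12 = 1.86667% = 0.0186667.
At €413.17/mo: n = ⌈−ln(1 − rB₀/P)/ln(1+r)⌉ = 23 payments (last €345.37); total interest = total paid − €7,624.62 = €1,810.49.
At €433.17/mo: 22 payments (last €234.22); total interest €1,706.17.
Interest saved = €1,810.49 − €1,706.17 = €104.32.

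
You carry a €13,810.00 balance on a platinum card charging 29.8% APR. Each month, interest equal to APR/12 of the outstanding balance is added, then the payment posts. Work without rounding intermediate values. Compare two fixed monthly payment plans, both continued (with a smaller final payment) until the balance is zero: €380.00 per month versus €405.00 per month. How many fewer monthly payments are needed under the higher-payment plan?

Monthly rate r = 29.8%/12 = 2.48333% = 0.0248333.
At €380.00/mo: n = ⌈−ln(1 − rB₀/P)/ln(1+r)⌉ = 95 payments (last €341.82); total interest = total paid − €13,810.00 = €22,251.82.
At €405.00/mo: 77 payments (last €193.42); total interest €17,163.42.
Payments saved = 95 − 77 = 18.

18 fewer payments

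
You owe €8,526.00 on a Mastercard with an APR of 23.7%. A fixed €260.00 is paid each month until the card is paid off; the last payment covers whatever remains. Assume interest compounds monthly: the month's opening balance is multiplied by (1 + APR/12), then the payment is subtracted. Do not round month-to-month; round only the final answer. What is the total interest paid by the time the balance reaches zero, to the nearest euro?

Monthly rate r = 23.7%/12 = 1.975% = 0.01975.
Payoff takes n = ⌈−ln(1 − rB₀/P)/ln(1+r)⌉ = ⌈53.336⌉ = 54 payments; the last is €88.01.
Total paid = 53·€260.00 + €88.01 = €13,868.01.
Total interest = total paid − principal = €13,868.01 − €8,526.00 = €5,342.01.

€5,342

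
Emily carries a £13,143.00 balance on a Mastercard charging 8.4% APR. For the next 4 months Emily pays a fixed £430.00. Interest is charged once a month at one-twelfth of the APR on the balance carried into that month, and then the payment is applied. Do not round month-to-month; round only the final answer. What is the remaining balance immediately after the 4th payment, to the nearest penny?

£11,776.74

Monthly rate r = 8.4%/12 = 0.7% = 0.007.
Each month: B ← B·(1+r) − £430.00.
Month 1: interest £92.00; balance after payment £12,805.00.
Month 2: interest £89.64; balance after payment £12,464.64.
Month 3: interest £87.25; balance after payment £12,121.89.
Month 4: interest £84.85; balance after payment £11,776.74.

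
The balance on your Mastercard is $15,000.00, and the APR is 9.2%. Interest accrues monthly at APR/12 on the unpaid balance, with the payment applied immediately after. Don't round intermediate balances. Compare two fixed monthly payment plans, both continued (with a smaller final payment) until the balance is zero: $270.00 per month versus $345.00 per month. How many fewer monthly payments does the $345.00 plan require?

19 fewer payments

Monthly rate r = 9.2%/12 = 0.766667% = 0.00766667.
At $270.00/mo: n = ⌈−ln(1 − rB₀/P)/ln(1+r)⌉ = 73 payments (last $180.60); total interest = total paid − $15,000.00 = $4,620.60.
At $345.00/mo: 54 payments (last $30.89); total interest $3,315.89.
Payments saved = 73 − 54 = 19.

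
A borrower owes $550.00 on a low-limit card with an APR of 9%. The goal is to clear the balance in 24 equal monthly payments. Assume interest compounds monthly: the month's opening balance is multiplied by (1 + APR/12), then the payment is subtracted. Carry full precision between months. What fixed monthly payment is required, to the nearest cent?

$25.13

Monthly rate r = 9%/12 = 0.75% = 0.0075.
Level-payment amortization: P = B₀·r / (1 − (1+r)^(−n)) = 550.00·0.0075 / (1 − 1.0075^(−24)).
Denominator 1 − (1+r)^(−24) = 0.164168596.
P = 4.125 / 0.164168596 ≈ 25.13.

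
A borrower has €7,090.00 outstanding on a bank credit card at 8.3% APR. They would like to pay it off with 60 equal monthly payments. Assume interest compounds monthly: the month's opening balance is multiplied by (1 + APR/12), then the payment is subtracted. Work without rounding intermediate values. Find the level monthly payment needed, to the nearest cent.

Monthly rate r = 8.3%/12 = 0.691667% = 0.00691667.
Level-payment amortization: P = B₀·r / (1 − (1+r)^(−n)) = 7090.00·0.00691667 / (1 − 1.00692^(−60)).
Denominator 1 − (1+r)^(−60) = 0.338715667.
P = 49.0392 / 0.338715667 ≈ 144.78.

€144.78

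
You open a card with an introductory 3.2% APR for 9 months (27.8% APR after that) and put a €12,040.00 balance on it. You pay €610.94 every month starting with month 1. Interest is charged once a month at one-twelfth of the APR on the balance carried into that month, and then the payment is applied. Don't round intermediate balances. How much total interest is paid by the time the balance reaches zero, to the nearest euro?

Promo months 1–9 at r₀ = 3.2%/12 = 0.00266667; months 10+ at r₁ = 27.8%/12 = 0.0231667.
After month 9: iterate B ← B·(1+r₀) − €610.94 for 9 months → €6,774.58.
Then at r₁ with €610.94/mo: n₂ = −ln(1 − r₁·B/P)/ln(1+r₁) ≈ 12.96 → 13 more payments.
Total paid = 21·€610.94 + €589.32 = €13,419.06; interest = €13,419.06 − €12,040.00 = €1,379.06.

€1,379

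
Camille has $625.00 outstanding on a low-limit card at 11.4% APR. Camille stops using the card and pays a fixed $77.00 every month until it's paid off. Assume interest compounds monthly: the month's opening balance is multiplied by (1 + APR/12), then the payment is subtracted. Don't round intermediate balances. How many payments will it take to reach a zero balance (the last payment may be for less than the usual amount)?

9 months

Monthly rate r = 11.4%/12 = 0.95% = 0.0095.
Recurrence: B ← B·(1+r) − $77.00.
Month 1: interest $5.94; balance after payment $553.94.
Month 2: interest $5.26; balance after payment $482.20.
Closed form: n = −ln(1 − rB₀/P)/ln(1+r) = −ln(0.92289)/ln(1.0095) ≈ 8.487, so the balance reaches zero during payment 9.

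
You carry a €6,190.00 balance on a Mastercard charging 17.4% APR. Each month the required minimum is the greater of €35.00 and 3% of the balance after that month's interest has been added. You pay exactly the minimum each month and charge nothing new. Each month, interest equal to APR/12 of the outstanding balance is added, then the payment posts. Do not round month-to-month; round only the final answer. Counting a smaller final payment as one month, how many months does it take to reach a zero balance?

Monthly rate r = 17.4%/12 = 1.45% = 0.0145.
While 3% of the post-interest balance exceeds €35.00, each month B ← (B·(1+r))·(1 − 0.03), i.e. B shrinks by the factor (1+r)·0.97 = 0.98406.
This holds for months 1–105. Entering month 106 the balance is €1,146.01; 3% of the post-interest balance is now below €35.00, so the flat €35.00 minimum applies from here.
From month 106 a fixed €35.00 at rate r clears €1,146.01 in 45 more payments. Total: 105 + 45 = 150 months.

150 months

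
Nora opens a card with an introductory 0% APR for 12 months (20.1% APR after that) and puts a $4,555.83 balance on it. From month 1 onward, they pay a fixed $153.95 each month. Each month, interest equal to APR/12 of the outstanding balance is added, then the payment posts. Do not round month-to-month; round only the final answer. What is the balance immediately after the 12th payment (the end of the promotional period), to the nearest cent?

Promo months 1–12 at r₀ = 0%/12 = 0; months 13+ at r₁ = 20.1%/12 = 0.01675.
After month 12 (no interest yet): B = $4,555.83 − 12·$153.95 = $2,708.43.

$2,708.43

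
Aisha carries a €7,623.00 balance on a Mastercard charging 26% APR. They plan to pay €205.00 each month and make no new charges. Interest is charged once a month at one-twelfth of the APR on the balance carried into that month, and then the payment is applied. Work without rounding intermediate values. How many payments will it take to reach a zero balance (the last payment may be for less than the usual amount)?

77 payments

Monthly rate r = 26%/12 = 2.16667% = 0.0216667.
Recurrence: B ← B·(1+r) − €205.00.
Month 1: interest €165.16; balance after payment €7,583.16.
Month 2: interest €164.30; balance after payment €7,542.47.
Closed form: n = −ln(1 − rB₀/P)/ln(1+r) = −ln(0.19432)/ln(1.02167) ≈ 76.428, so the balance reaches zero during payment 77.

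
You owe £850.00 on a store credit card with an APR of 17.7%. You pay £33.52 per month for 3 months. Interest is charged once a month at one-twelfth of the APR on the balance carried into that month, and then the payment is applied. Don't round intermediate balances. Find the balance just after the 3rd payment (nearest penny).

£786.12

Monthly rate r = 17.7%/12 = 1.475% = 0.01475.
Each month: B ← B·(1+r) − £33.52.
Month 1: interest £12.54; balance after payment £829.02.
Month 2: interest £12.23; balance after payment £807.73.
Month 3: interest £11.91; balance after payment £786.12.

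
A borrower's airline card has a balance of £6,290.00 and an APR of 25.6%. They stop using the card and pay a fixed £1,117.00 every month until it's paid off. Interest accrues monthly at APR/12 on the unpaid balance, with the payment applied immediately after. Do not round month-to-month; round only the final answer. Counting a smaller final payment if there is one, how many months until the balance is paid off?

7 months

Monthly rate r = 25.6%/12 = 2.13333% = 0.0213333.
Recurrence: B ← B·(1+r) − £1,117.00.
Month 1: interest £134.19; balance after payment £5,307.19.
Month 2: interest £113.22; balance after payment £4,303.41.
Closed form: n = −ln(1 − rB₀/P)/ln(1+r) = −ln(0.87987)/ln(1.02133) ≈ 6.063, so the balance reaches zero during payment 7.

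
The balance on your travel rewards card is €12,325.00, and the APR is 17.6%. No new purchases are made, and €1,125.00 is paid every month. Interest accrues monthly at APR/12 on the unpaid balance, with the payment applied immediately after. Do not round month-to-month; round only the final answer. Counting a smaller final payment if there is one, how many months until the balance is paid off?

Monthly rate r = 17.6%/12 = 1.46667% = 0.0146667.
Recurrence: B ← B·(1+r) − €1,125.00.
Month 1: interest €180.77; balance after payment €11,380.77.
Month 2: interest €166.92; balance after payment €10,422.68.
Closed form: n = −ln(1 − rB₀/P)/ln(1+r) = −ln(0.83932)/ln(1.01467) ≈ 12.030, so the balance reaches zero during payment 13.

13 payments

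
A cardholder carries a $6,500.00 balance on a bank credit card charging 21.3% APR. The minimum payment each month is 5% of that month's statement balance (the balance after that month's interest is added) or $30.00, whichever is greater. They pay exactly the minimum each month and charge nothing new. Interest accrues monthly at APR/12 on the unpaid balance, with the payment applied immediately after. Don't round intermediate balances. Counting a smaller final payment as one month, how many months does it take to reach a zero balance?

96 months

Monthly rate r = 21.3%/12 = 1.775% = 0.01775.
While 5% of the post-interest balance exceeds $30.00, each month B ← (B·(1+r))·(1 − 0.05), i.e. B shrinks by the factor (1+r)·0.95 = 0.96686.
This holds for months 1–72. Entering month 73 the balance is $574.35; 5% of the post-interest balance is now below $30.00, so the flat $30.00 minimum applies from here.
From month 73 a fixed $30.00 at rate r clears $574.35 in 24 more payments. Total: 72 + 24 = 96 months.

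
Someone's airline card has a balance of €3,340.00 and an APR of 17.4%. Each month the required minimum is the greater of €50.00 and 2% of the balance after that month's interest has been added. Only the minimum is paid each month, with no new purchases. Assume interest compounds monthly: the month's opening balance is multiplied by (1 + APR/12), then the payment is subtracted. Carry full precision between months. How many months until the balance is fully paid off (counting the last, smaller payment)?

140 months

Monthly rate r = 17.4%/12 = 1.45% = 0.0145.
While 2% of the post-interest balance exceeds €50.00, each month B ← (B·(1+r))·(1 − 0.02), i.e. B shrinks by the factor (1+r)·0.98 = 0.99421.
This holds for months 1–53. Entering month 54 the balance is €2,455.20; 2% of the post-interest balance is now below €50.00, so the flat €50.00 minimum applies from here.
From month 54 a fixed €50.00 at rate r clears €2,455.20 in 87 more payments. Total: 53 + 87 = 140 months.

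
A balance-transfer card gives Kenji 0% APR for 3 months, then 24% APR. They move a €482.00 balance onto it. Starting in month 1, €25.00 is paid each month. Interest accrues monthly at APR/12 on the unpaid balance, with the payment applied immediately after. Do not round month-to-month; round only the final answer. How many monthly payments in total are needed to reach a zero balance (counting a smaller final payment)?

Promo months 1–3 at r₀ = 0%/12 = 0; months 4+ at r₁ = 24%/12 = 0.02.
After month 3 (no interest yet): B = €482.00 − 3·€25.00 = €407.00.
Then at r₁ with €25.00/mo: n₂ = −ln(1 − r₁·B/P)/ln(1+r₁) ≈ 19.89 → 20 more payments.

23 payments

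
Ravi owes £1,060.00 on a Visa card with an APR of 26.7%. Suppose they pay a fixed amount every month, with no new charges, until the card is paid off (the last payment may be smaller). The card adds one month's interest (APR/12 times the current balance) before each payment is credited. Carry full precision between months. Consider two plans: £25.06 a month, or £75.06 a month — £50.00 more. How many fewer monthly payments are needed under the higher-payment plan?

Monthly rate r = 26.7%/12 = 2.225% = 0.02225.
At £25.06/mo: n = ⌈−ln(1 − rB₀/P)/ln(1+r)⌉ = 129 payments (last £18.09); total interest = total paid − £1,060.00 = £2,165.77.
At £75.06/mo: 18 payments (last £10.63); total interest £226.65.
Payments saved = 129 − 18 = 111.

111 fewer payments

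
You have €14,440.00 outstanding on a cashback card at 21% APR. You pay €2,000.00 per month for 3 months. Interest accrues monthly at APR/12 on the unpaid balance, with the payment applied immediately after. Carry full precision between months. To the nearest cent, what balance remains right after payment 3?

Monthly rate r = 21%/12 = 1.75% = 0.0175.
Each month: B ← B·(1+r) − €2,000.00.
Month 1: interest €252.70; balance after payment €12,692.70.
Month 2: interest €222.12; balance after payment €10,914.82.
Month 3: interest €191.01; balance after payment €9,105.83.

€9,105.83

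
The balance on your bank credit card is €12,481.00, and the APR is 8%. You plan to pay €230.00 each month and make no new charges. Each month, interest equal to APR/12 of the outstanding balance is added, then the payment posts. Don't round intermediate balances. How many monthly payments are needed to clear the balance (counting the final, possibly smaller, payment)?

Monthly rate r = 8%/12 = 0.666667% = 0.00666667.
Recurrence: B ← B·(1+r) − €230.00.
Month 1: interest €83.21; balance after payment €12,334.21.
Month 2: interest €82.23; balance after payment €12,186.43.
Closed form: n = −ln(1 − rB₀/P)/ln(1+r) = −ln(0.63823)/ln(1.00667) ≈ 67.582, so the balance reaches zero during payment 68.

68 payments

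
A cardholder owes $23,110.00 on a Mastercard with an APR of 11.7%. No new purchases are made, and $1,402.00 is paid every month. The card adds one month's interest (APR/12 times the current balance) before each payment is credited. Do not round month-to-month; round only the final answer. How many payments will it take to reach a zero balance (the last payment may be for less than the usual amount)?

Monthly rate r = 11.7%/12 = 0.975% = 0.00975.
Recurrence: B ← B·(1+r) − $1,402.00.
Month 1: interest $225.32; balance after payment $21,933.32.
Month 2: interest $213.85; balance after payment $20,745.17.
Closed form: n = −ln(1 − rB₀/P)/ln(1+r) = −ln(0.83928)/ln(1.00975) ≈ 18.057, so the balance reaches zero during payment 19.

19 months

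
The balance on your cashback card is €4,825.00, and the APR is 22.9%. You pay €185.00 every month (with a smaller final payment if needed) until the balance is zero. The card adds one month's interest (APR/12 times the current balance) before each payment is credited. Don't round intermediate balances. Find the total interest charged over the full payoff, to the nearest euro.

Monthly rate r = 22.9%/12 = 1.90833% = 0.0190833.
Payoff takes n = ⌈−ln(1 − rB₀/P)/ln(1+r)⌉ = ⌈36.426⌉ = 37 payments; the last is €79.29.
Total paid = 36·€185.00 + €79.29 = €6,739.29.
Total interest = total paid − principal = €6,739.29 − €4,825.00 = €1,914.29.

€1,914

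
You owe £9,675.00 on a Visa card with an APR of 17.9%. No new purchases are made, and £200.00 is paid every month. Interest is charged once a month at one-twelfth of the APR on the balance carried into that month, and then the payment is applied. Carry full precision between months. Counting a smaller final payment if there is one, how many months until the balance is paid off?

87 payments

Monthly rate r = 17.9%/12 = 1.49167% = 0.0149167.
Recurrence: B ← B·(1+r) − £200.00.
Month 1: interest £144.32; balance after payment £9,619.32.
Month 2: interest £143.49; balance after payment £9,562.81.
Closed form: n = −ln(1 − rB₀/P)/ln(1+r) = −ln(0.27841)/ln(1.01492) ≈ 86.359, so the balance reaches zero during payment 87.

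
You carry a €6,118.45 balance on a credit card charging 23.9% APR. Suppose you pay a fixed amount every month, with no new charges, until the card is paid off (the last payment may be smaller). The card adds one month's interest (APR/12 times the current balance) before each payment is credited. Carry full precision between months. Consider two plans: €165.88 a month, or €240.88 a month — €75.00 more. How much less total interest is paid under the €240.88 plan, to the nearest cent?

€2,547.23

Monthly rate r = 23.9%/12 = 1.99167% = 0.0199167.
At €165.88/mo: n = ⌈−ln(1 − rB₀/P)/ln(1+r)⌉ = 68 payments (last €44.89); total interest = total paid − €6,118.45 = €5,040.40.
At €240.88/mo: 36 payments (last €180.82); total interest €2,493.17.
Interest saved = €5,040.40 − €2,493.17 = €2,547.23.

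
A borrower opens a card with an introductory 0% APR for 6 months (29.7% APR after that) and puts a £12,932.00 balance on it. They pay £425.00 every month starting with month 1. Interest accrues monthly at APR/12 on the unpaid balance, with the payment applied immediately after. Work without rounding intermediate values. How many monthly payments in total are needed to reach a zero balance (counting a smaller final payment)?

Promo months 1–6 at r₀ = 0%/12 = 0; months 7+ at r₁ = 29.7%/12 = 0.02475.
After month 6 (no interest yet): B = £12,932.00 − 6·£425.00 = £10,382.00.
Then at r₁ with £425.00/mo: n₂ = −ln(1 − r₁·B/P)/ln(1+r₁) ≈ 37.95 → 38 more payments.

44 payments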